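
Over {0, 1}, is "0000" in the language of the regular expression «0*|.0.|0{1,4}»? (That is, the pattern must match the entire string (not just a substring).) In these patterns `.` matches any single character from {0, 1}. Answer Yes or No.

Yes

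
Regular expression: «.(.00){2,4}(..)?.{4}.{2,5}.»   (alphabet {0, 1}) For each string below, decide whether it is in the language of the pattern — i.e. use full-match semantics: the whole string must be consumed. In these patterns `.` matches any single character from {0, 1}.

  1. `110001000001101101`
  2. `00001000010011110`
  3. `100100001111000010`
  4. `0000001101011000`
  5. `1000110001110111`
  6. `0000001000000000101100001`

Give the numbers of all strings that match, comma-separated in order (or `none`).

2

1 → no match
2 → match
3 → no match
4 → no match
5 → no match
6 → no match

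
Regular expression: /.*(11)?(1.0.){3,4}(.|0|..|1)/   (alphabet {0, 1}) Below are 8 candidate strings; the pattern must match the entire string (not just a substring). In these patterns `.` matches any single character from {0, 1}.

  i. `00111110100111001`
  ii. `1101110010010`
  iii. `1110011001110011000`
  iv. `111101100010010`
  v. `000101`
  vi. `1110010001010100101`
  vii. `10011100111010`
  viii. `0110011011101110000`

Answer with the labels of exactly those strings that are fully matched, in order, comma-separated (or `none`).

ii, iii, iv, viii

i → no match
ii → match
iii → match
iv → match
v. `000101` → no match
vi → no match
vii → no match
viii → match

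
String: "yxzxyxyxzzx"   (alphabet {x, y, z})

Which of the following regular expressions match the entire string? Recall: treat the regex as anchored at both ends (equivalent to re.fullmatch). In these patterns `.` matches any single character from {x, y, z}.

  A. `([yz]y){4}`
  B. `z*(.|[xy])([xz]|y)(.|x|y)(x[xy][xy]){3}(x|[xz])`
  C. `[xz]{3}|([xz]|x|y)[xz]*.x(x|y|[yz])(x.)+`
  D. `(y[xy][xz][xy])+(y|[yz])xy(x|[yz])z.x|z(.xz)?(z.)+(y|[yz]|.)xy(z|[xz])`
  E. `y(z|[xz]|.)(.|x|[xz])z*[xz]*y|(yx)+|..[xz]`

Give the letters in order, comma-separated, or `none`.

D

A → no match — must end with "y"
B → no match
C → no match
D → match
E → no match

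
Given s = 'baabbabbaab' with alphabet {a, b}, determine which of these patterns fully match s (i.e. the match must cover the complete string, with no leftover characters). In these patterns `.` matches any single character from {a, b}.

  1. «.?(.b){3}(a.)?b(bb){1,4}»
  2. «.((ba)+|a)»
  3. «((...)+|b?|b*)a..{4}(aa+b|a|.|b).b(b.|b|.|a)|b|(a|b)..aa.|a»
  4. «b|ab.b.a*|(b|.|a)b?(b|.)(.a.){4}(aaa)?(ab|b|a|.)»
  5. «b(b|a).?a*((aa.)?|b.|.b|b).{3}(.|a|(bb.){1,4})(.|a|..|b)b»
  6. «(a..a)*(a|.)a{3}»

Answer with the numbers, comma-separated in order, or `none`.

5

1 → no match — must end with 'bb'
2 → no match
3 → no match
4 → no match
5 → match
6 → no match — must end with 'a'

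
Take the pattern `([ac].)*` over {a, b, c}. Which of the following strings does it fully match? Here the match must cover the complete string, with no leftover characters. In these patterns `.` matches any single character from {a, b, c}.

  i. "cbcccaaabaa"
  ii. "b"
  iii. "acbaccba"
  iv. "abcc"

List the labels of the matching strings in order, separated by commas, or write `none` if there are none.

iv

i. "cbcccaaabaa" → no match
ii. "b" → no match
iii. "acbaccba" → no match
iv. "abcc" → match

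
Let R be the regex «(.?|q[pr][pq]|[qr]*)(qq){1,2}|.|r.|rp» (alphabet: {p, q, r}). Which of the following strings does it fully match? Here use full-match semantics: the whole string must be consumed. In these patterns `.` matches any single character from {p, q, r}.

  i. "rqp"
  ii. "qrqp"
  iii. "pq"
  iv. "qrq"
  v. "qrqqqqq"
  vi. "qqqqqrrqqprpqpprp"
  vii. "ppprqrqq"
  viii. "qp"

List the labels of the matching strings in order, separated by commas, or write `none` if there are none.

i. "rqp" → no match
ii. "qrqp" → no match
iii. "pq" → no match
iv. "qrq" → no match
v. "qrqqqqq" → match
vi → no match
vii. "ppprqrqq" → no match
viii. "qp" → no match

v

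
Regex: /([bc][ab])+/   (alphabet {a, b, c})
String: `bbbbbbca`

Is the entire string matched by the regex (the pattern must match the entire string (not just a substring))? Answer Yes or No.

Yes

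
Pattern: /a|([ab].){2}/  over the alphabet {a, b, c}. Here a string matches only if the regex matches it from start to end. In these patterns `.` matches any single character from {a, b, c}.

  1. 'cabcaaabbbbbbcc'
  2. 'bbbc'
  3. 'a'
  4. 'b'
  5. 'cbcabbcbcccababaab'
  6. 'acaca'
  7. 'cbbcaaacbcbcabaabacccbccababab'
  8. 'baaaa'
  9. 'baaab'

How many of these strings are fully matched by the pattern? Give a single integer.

1 → no match
2 → match
3 → match
4 → no match
5 → no match
6 → no match
7 → no match
8 → no match
9 → no match
Total matched: 2

2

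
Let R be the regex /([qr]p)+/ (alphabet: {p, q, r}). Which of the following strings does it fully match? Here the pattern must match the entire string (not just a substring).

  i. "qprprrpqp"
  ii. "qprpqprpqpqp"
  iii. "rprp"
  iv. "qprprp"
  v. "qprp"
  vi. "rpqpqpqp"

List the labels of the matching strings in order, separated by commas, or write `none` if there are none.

ii, iii, iv, v, vi

i. "qprprrpqp" → no match
ii. "qprpqprpqpqp" → match
iii. "rprp" → match
iv. "qprprp" → match
v. "qprp" → match
vi. "rpqpqpqp" → match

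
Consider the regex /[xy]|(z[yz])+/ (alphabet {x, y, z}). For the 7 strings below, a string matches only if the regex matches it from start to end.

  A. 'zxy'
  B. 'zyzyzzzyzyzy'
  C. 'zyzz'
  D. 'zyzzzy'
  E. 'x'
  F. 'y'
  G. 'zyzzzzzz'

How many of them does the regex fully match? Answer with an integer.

6

A → no match
B → match
C → match
D → match
E → match
F → match
G → match
Total matched: 6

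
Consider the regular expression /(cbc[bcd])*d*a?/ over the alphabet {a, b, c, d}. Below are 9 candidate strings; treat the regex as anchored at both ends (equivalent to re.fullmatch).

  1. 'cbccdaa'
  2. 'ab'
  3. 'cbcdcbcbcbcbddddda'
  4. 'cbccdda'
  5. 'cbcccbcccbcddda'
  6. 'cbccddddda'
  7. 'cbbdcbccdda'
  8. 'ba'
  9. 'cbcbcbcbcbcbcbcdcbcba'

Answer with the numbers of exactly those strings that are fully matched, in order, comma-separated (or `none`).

3, 4, 5, 6, 9

1 → no match
2 → no match
3 → match
4 → match
5 → match
6 → match
7 → no match
8 → no match
9 → match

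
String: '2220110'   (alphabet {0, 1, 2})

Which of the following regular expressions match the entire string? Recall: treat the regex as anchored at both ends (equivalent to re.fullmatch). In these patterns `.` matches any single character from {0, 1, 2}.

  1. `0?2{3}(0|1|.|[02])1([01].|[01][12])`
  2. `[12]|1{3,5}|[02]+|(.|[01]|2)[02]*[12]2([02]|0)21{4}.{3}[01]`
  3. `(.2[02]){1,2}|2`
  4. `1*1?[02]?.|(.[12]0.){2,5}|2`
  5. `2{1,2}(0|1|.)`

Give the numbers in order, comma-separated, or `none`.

1

1 → match
2 → no match
3 → no match
4 → no match
5 → no match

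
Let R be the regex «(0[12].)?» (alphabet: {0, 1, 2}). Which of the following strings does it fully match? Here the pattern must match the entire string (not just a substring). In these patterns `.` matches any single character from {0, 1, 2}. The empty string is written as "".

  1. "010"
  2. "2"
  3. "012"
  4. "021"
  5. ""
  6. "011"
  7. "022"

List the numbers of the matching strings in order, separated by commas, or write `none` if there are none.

1 → match
2 → no match
3 → match
4 → match
5 → match
6 → match
7 → match

1, 3, 4, 5, 6, 7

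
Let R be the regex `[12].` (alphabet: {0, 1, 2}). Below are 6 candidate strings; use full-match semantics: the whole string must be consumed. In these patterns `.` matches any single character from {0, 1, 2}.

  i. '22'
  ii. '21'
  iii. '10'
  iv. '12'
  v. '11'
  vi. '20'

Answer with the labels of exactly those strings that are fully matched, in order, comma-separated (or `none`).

i → match
ii → match
iii → match
iv → match
v → match
vi → match

i, ii, iii, iv, v, vi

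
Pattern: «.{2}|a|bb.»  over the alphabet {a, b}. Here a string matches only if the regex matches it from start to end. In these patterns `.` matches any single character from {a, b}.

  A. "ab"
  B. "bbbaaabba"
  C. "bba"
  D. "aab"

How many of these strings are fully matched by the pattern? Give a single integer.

A → match
B → no match
C → match
D → no match
Total matched: 2

2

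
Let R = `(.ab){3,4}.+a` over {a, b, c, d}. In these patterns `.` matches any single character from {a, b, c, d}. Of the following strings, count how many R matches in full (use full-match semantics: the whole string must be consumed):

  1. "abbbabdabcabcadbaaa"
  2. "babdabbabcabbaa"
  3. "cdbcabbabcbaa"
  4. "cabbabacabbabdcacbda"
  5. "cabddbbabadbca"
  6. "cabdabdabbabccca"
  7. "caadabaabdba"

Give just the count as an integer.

2

1 → no match
2 → match
3 → no match
4 → no match
5 → no match
6 → match
7 → no match
Total matched: 2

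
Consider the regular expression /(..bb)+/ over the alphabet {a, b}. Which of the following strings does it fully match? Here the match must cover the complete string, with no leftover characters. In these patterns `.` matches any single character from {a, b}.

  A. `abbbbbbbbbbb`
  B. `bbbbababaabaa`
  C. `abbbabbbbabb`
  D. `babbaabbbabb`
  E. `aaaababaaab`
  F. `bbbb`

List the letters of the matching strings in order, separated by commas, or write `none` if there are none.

A, C, D, F

A → match
B → no match — must end with `bb`
C → match
D → match
E → no match — must end with `bb`
F → match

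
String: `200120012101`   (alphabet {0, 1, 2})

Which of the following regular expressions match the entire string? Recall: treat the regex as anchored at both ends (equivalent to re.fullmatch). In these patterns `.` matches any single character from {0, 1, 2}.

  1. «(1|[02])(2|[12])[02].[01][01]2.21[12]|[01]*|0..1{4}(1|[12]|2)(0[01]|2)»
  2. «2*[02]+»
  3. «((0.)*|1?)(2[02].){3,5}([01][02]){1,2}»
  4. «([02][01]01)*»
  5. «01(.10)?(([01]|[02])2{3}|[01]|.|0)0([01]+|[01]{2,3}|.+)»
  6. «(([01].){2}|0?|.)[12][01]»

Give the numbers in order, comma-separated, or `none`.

4

1 → no match
2 → no match
3 → no match
4 → match
5 → no match — must start with `01`
6 → no match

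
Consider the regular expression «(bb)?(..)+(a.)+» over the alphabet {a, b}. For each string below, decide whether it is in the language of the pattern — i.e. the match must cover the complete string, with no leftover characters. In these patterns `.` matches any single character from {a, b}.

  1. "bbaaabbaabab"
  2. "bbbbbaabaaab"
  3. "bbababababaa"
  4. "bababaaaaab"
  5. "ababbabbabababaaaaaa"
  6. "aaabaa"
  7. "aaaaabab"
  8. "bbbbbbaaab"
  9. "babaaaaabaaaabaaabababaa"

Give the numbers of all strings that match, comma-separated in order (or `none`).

1 → match
2 → match
3 → match
4 → no match
5 → match
6 → match
7 → match
8 → match
9 → match

1, 2, 3, 5, 6, 7, 8, 9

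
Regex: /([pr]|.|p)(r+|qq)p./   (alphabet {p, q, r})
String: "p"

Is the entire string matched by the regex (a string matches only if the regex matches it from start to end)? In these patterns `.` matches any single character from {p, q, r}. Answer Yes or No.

No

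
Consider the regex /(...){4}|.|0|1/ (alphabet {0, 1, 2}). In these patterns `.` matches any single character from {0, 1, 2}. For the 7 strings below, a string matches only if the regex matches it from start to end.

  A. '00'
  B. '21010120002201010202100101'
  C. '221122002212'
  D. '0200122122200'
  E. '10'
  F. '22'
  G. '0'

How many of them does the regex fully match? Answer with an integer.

2

A → no match
B → no match
C → match
D → no match
E → no match
F → no match
G → match
Total matched: 2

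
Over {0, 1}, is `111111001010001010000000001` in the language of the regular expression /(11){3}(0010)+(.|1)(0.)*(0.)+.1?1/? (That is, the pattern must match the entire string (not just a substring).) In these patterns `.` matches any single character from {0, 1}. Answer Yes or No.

Yes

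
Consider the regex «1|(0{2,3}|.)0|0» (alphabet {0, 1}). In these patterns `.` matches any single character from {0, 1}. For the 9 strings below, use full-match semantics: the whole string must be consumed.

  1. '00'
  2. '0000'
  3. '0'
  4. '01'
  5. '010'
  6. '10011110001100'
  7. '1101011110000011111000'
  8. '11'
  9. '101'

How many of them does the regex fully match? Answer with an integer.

3

1 → match
2 → match
3 → match
4 → no match
5 → no match
6 → no match
7 → no match
8 → no match
9 → no match
Total matched: 3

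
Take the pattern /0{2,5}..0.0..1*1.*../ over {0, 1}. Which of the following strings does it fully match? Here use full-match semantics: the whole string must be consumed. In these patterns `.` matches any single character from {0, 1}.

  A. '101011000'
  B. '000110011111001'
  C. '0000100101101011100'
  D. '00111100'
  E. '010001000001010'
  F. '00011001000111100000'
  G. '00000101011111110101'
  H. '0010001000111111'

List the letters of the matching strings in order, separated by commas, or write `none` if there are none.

G

A → no match — must start with '0'
B → no match
C → no match
D → no match
E → no match
F → no match
G → match
H → no match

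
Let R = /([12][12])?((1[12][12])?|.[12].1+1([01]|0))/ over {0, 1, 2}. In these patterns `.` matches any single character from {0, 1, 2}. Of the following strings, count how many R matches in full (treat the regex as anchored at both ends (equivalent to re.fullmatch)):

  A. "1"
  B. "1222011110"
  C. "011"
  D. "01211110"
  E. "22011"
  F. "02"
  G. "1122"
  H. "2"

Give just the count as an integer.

2

A → no match
B → match
C → no match
D → match
E → no match
F → no match
G → no match
H → no match
Total matched: 2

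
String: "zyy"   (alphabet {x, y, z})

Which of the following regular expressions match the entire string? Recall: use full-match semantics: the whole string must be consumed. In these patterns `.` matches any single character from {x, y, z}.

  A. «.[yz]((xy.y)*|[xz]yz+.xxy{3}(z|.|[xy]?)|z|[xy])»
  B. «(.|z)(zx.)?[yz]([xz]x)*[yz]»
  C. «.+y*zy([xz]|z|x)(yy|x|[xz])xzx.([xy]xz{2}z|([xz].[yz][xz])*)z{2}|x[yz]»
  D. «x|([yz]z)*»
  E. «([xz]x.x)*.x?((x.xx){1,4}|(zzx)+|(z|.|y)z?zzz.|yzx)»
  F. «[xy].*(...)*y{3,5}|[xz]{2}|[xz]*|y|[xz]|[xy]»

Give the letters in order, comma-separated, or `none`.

A, B

A → match
B → match
C → no match
D → no match
E → no match
F → no match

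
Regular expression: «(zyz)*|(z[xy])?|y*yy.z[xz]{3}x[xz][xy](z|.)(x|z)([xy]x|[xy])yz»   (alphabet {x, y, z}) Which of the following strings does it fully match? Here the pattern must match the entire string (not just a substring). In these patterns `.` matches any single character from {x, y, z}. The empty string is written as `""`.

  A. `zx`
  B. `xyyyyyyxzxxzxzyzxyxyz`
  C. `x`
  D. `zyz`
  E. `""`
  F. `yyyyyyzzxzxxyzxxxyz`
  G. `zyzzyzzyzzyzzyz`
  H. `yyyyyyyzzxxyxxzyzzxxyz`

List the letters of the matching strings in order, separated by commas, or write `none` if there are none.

A → match
B → no match
C → no match
D → match
E → match
F → match
G → match
H → no match

A, D, E, F, G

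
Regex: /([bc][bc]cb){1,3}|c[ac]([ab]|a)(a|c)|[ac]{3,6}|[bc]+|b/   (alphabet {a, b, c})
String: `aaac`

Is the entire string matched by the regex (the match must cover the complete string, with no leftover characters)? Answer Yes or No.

Yes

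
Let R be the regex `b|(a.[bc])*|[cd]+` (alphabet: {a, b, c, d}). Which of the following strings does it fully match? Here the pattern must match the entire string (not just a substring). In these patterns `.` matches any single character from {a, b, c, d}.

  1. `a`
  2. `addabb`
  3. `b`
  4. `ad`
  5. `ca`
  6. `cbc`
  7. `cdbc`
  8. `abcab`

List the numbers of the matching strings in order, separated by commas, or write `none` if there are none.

3

1. `a` → no match
2. `addabb` → no match
3. `b` → match
4. `ad` → no match
5. `ca` → no match
6. `cbc` → no match
7. `cdbc` → no match
8. `abcab` → no match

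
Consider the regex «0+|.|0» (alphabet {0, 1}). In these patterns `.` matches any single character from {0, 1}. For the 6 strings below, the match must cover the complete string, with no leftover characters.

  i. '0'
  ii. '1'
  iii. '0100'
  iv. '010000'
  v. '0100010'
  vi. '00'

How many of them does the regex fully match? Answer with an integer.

3

i → match
ii → match
iii → no match
iv → no match
v → no match
vi → match
Total matched: 3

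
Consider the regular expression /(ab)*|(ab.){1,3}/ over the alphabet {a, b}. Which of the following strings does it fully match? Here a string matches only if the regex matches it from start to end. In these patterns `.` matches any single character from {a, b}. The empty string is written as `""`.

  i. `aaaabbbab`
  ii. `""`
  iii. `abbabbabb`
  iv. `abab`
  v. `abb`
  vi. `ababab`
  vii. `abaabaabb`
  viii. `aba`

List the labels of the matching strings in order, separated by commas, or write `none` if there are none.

i → no match
ii → match
iii → match
iv → match
v → match
vi → match
vii → match
viii → match

ii, iii, iv, v, vi, vii, viii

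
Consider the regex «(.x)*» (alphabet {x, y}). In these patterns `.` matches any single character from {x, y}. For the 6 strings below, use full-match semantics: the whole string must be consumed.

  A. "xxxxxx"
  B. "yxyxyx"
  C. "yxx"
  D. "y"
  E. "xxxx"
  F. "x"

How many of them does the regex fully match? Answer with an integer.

3

A → match
B → match
C → no match
D → no match
E → match
F → no match
Total matched: 3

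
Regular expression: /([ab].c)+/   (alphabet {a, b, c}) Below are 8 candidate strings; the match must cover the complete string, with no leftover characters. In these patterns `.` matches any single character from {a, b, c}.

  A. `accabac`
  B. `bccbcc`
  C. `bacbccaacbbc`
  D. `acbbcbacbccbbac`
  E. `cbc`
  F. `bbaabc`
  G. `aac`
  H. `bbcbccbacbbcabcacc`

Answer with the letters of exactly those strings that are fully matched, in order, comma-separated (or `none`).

A → no match
B → match
C → match
D → no match
E → no match
F → no match
G → match
H → match

B, C, G, H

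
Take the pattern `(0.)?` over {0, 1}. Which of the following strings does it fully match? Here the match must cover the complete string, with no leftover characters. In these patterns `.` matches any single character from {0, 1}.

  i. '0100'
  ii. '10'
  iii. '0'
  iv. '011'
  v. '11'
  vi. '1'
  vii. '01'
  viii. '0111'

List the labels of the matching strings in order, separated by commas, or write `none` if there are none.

vii

i → no match
ii → no match
iii → no match
iv → no match
v → no match
vi → no match
vii → match
viii → no match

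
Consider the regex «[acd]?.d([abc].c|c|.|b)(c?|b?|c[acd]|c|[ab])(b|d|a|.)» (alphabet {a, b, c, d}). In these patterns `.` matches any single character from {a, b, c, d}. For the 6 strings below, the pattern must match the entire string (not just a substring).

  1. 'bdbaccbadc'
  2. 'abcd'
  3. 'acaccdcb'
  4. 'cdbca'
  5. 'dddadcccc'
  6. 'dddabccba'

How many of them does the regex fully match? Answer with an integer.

1 → no match
2 → no match
3 → no match
4 → match
5 → match
6 → no match
Total matched: 2

2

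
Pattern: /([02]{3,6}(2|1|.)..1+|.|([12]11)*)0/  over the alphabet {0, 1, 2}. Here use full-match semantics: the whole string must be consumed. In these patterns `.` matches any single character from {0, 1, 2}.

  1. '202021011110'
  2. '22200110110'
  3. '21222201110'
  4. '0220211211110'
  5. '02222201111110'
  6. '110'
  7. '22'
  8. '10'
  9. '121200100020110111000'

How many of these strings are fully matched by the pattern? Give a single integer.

1. '202021011110' → match
2. '22200110110' → match
3. '21222201110' → no match
4 → match
5 → match
6. '110' → no match
7. '22' → no match — must end with '0'
8. '10' → match
9 → no match
Total matched: 5

5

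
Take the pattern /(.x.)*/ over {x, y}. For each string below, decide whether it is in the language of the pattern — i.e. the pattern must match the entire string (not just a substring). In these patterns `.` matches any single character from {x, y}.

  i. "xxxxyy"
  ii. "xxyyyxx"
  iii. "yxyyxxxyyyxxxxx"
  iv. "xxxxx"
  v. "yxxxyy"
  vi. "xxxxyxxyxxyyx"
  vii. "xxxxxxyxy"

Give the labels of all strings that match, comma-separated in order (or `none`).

vii

i. "xxxxyy" → no match
ii. "xxyyyxx" → no match
iii → no match
iv. "xxxxx" → no match
v. "yxxxyy" → no match
vi → no match
vii. "xxxxxxyxy" → match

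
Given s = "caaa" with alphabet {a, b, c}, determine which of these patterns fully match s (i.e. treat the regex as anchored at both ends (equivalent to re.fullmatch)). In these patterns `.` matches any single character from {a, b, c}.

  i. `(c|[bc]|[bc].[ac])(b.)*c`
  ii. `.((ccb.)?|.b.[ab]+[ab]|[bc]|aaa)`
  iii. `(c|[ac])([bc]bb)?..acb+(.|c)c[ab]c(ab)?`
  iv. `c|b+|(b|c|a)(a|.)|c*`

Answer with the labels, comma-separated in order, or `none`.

ii

i → no match — must end with "c"
ii → match
iii → no match
iv → no match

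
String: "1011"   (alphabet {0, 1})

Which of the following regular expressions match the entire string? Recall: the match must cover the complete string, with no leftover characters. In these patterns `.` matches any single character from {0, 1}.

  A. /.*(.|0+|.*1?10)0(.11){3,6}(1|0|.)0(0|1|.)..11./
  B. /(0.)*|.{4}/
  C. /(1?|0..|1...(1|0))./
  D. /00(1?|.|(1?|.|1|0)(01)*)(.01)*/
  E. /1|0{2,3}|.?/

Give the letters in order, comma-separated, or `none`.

A → no match
B → match
C → no match
D → no match — must start with "00"
E → no match

B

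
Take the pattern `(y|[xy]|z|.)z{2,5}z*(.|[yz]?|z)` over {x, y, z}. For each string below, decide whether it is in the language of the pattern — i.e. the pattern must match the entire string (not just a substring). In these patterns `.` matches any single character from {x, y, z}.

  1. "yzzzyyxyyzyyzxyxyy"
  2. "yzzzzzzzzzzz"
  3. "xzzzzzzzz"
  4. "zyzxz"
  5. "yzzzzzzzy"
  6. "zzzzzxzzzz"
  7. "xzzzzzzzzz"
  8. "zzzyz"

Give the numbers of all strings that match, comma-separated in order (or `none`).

2, 3, 5, 7

1 → no match
2 → match
3 → match
4 → no match
5 → match
6 → no match
7 → match
8 → no match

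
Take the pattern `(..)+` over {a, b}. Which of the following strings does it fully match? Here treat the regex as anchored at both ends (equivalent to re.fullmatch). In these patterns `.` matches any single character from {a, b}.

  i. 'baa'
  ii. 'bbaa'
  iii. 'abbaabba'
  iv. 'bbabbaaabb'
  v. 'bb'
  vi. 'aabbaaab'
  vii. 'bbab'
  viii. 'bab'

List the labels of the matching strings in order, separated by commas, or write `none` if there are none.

ii, iii, iv, v, vi, vii

i → no match
ii → match
iii → match
iv → match
v → match
vi → match
vii → match
viii → no match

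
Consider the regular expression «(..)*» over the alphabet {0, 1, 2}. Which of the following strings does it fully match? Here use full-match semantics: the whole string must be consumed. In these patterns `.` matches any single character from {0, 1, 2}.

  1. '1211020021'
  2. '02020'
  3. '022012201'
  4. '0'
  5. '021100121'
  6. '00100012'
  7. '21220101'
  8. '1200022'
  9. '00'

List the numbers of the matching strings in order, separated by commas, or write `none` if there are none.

1, 6, 7, 9

1 → match
2 → no match
3 → no match
4 → no match
5 → no match
6 → match
7 → match
8 → no match
9 → match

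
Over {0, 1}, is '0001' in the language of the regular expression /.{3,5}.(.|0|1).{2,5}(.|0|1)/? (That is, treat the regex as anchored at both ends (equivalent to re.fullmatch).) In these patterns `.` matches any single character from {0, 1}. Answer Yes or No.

No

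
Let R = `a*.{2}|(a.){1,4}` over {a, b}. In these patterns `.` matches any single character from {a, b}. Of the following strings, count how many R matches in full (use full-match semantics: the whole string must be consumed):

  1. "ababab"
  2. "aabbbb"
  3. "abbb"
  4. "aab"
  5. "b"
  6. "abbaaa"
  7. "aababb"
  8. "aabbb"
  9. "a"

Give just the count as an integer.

2

1. "ababab" → match
2. "aabbbb" → no match
3. "abbb" → no match
4. "aab" → match
5. "b" → no match
6. "abbaaa" → no match
7. "aababb" → no match
8. "aabbb" → no match
9. "a" → no match
Total matched: 2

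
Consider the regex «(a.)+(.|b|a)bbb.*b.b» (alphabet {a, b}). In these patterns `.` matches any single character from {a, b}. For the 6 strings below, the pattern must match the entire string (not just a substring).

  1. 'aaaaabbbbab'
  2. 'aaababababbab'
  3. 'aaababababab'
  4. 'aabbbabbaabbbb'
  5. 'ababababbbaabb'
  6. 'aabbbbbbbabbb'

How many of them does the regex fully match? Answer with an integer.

1 → match
2 → no match
3 → no match
4 → no match
5 → no match
6 → match
Total matched: 2

2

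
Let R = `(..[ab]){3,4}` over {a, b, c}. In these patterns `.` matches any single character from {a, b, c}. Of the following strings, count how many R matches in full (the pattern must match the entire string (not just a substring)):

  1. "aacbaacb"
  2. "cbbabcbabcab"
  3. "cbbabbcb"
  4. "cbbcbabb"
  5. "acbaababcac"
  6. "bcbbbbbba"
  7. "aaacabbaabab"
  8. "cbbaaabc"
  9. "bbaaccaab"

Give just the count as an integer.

2

1 → no match
2 → no match
3 → no match
4 → no match
5 → no match
6 → match
7 → match
8 → no match
9 → no match
Total matched: 2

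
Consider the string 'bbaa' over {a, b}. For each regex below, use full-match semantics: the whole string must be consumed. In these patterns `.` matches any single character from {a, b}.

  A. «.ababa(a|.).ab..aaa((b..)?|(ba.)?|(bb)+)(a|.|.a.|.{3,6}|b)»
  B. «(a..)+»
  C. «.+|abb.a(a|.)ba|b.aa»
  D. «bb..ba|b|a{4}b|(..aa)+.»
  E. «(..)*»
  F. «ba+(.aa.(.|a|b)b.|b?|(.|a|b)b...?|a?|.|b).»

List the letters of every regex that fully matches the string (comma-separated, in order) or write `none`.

A → no match
B → no match — must start with 'a'
C → match
D → no match
E → match
F → no match — must start with 'ba'

C, E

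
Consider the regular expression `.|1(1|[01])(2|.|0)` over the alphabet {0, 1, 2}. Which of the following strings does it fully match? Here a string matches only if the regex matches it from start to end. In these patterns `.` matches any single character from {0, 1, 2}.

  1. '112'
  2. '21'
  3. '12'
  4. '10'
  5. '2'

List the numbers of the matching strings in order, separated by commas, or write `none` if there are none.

1, 5

1. '112' → match
2. '21' → no match
3. '12' → no match
4. '10' → no match
5. '2' → match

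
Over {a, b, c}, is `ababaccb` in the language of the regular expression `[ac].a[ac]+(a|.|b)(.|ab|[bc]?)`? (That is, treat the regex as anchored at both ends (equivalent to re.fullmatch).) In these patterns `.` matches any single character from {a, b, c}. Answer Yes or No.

No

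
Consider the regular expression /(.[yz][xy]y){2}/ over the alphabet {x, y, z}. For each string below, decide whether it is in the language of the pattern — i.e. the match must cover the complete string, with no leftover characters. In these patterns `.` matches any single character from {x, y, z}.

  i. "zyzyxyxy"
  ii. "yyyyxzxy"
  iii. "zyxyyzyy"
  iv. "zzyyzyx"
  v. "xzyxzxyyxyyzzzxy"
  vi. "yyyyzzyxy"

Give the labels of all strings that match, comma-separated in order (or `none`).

i. "zyzyxyxy" → no match
ii. "yyyyxzxy" → match
iii. "zyxyyzyy" → match
iv. "zzyyzyx" → no match — must end with "y"
v → no match
vi. "yyyyzzyxy" → no match

ii, iii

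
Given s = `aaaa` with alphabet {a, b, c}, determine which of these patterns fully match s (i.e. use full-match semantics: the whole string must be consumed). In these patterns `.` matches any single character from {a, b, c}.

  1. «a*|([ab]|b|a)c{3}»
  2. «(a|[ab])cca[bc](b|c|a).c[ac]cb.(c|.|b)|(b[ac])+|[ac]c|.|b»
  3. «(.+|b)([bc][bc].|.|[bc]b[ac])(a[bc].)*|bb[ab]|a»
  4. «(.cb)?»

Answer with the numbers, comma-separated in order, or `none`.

1, 3

1 → match
2 → no match
3 → match
4 → no match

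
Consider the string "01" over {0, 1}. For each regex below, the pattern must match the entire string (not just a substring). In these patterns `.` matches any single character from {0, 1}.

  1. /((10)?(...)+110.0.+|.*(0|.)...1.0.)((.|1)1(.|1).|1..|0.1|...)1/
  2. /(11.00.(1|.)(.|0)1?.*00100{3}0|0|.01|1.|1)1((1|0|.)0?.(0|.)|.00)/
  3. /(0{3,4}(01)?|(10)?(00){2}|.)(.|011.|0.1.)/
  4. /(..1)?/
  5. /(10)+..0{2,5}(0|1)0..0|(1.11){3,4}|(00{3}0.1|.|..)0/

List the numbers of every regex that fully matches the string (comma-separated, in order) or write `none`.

1 → no match
2 → no match
3 → match
4 → no match
5 → no match

3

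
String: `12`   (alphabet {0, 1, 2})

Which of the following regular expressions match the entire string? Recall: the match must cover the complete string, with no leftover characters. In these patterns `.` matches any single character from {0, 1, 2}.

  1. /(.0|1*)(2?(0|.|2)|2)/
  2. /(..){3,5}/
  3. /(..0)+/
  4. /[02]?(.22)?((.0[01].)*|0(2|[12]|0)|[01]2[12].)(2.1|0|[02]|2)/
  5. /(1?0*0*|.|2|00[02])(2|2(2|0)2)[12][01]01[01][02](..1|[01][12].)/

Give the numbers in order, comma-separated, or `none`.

1

1 → match
2 → no match
3 → no match — must end with `0`
4 → no match
5 → no match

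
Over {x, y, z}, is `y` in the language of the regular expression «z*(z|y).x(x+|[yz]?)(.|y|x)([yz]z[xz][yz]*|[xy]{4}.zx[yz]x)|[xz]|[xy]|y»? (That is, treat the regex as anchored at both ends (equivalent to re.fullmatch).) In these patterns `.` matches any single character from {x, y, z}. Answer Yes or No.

Yes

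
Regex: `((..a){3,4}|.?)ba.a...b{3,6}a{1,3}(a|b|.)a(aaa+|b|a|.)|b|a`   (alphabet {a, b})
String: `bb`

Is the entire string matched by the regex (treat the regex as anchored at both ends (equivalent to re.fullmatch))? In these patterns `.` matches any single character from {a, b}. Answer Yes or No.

No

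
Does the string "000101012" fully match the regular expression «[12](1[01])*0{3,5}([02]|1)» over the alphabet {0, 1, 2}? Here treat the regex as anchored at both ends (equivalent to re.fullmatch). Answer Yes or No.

No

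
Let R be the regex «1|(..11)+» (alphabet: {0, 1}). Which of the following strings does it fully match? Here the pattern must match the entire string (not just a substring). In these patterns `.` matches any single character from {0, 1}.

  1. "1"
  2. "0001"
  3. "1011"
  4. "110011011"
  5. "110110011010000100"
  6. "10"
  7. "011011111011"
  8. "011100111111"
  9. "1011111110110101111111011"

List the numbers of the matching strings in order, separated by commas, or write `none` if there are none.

1, 3, 8

1. "1" → match
2. "0001" → no match
3. "1011" → match
4. "110011011" → no match
5 → no match
6. "10" → no match
7. "011011111011" → no match
8. "011100111111" → match
9 → no match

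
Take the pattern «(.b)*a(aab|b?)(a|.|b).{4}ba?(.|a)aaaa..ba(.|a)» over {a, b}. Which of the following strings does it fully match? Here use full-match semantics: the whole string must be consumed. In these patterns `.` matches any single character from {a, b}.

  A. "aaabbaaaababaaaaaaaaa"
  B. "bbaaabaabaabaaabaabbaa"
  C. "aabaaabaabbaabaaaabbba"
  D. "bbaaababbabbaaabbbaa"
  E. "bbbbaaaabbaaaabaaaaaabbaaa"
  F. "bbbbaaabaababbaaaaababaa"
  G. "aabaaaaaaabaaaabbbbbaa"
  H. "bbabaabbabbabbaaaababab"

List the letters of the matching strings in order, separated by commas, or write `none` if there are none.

A → no match
B → no match
C → no match
D → no match
E → no match
F → match
G → no match
H → no match

F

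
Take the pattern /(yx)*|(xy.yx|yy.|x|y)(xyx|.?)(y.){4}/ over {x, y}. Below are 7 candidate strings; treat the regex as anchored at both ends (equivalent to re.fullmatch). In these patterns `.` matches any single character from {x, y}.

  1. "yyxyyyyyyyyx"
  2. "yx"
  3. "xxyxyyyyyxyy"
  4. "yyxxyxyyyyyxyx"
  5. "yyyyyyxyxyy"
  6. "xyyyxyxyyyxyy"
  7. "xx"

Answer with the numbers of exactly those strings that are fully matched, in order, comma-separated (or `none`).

1, 2, 3, 4, 5, 6

1. "yyxyyyyyyyyx" → match
2. "yx" → match
3. "xxyxyyyyyxyy" → match
4 → match
5. "yyyyyyxyxyy" → match
6 → match
7. "xx" → no match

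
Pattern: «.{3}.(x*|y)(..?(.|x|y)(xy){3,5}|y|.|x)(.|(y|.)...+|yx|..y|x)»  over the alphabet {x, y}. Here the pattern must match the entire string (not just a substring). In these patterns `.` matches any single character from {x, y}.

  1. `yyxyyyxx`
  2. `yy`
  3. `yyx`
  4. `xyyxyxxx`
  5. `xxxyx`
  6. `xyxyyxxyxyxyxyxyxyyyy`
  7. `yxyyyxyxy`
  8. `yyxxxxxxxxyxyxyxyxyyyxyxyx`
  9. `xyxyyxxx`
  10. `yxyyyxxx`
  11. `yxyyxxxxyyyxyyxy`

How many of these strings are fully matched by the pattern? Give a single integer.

1 → no match
2 → no match
3 → no match
4 → no match
5 → no match
6 → match
7 → match
8 → match
9 → no match
10 → no match
11 → match
Total matched: 4

4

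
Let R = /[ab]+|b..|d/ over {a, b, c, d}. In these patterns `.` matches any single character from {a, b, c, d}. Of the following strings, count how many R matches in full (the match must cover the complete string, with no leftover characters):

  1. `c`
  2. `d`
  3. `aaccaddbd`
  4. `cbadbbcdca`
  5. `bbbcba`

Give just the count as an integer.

1

1 → no match
2 → match
3 → no match
4 → no match
5 → no match
Total matched: 1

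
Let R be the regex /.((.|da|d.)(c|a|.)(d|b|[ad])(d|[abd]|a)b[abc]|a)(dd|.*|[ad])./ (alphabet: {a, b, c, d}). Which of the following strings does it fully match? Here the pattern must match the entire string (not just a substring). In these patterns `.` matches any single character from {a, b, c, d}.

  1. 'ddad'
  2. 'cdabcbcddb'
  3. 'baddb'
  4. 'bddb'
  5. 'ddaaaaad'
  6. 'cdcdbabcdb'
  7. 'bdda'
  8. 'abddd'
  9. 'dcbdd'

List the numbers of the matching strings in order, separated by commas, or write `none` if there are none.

3, 6

1. 'ddad' → no match
2. 'cdabcbcddb' → no match
3. 'baddb' → match
4. 'bddb' → no match
5. 'ddaaaaad' → no match
6. 'cdcdbabcdb' → match
7. 'bdda' → no match
8. 'abddd' → no match
9. 'dcbdd' → no match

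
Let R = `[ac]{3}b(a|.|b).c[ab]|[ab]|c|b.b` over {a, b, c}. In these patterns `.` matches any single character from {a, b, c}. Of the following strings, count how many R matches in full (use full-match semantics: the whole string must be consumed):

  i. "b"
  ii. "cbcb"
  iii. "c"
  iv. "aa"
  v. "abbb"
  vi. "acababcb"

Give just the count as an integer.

i. "b" → match
ii. "cbcb" → no match
iii. "c" → match
iv. "aa" → no match
v. "abbb" → no match
vi. "acababcb" → match
Total matched: 3

3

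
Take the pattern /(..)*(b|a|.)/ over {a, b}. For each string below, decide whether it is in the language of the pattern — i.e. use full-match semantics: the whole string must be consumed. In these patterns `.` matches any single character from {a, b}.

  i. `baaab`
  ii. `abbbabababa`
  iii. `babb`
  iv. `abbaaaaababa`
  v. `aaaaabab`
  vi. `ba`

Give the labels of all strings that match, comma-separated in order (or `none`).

i, ii

i → match
ii → match
iii → no match
iv → no match
v → no match
vi → no match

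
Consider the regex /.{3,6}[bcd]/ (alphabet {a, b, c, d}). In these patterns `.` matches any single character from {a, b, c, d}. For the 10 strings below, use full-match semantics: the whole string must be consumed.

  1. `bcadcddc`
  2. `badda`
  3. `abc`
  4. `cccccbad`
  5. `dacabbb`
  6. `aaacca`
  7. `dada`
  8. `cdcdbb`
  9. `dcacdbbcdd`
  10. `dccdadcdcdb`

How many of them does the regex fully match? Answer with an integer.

2

1 → no match
2 → no match
3 → no match
4 → no match
5 → match
6 → no match
7 → no match
8 → match
9 → no match
10 → no match
Total matched: 2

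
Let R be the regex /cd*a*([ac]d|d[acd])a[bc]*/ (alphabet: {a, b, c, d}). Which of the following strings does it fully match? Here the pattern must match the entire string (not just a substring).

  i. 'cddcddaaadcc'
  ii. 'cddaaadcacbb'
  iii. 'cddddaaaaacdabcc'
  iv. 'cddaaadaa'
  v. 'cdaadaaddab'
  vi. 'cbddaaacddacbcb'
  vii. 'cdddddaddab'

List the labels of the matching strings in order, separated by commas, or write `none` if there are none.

ii, iii, iv, vii

i → no match
ii → match
iii → match
iv → match
v → no match
vi → no match
vii → match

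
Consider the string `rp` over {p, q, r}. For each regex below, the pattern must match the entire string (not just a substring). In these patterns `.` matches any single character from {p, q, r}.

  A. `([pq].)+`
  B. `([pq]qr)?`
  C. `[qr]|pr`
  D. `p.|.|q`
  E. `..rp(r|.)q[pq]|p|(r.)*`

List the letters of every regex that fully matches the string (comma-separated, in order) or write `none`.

E

A → no match
B → no match
C → no match
D → no match
E → match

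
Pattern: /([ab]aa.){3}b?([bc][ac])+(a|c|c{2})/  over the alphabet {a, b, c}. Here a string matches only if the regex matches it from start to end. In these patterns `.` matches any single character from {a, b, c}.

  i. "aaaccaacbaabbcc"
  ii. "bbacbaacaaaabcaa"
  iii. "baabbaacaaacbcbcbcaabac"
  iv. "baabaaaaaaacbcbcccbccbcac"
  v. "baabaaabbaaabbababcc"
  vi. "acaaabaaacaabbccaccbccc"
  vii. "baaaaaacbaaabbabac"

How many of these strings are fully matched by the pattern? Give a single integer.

2

i → no match
ii → no match
iii → no match
iv → no match
v → match
vi → no match
vii → match
Total matched: 2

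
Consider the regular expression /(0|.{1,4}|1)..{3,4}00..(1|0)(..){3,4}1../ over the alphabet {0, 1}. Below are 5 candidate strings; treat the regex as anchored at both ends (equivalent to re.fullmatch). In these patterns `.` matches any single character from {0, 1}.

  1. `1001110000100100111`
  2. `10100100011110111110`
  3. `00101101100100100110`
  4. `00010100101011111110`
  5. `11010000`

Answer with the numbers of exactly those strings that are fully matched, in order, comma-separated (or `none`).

2, 4

1 → no match
2 → match
3 → no match
4 → match
5. `11010000` → no match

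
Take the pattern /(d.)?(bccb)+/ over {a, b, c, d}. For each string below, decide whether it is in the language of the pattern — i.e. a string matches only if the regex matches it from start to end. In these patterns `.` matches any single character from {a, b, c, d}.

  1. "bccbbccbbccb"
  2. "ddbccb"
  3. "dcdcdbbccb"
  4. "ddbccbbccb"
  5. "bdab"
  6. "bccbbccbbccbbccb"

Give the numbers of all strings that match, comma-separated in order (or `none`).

1 → match
2 → match
3 → no match
4 → match
5 → no match — must end with "bccb"
6 → match

1, 2, 4, 6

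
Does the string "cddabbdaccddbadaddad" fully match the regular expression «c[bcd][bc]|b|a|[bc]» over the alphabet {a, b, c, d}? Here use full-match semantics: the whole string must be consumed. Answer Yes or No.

No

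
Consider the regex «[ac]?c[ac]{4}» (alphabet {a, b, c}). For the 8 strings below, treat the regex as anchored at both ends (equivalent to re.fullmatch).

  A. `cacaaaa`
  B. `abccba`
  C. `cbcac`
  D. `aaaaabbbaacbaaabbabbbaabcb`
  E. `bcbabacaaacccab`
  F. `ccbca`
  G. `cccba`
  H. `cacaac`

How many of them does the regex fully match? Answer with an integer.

A. `cacaaaa` → no match
B. `abccba` → no match
C. `cbcac` → no match
D → no match
E → no match
F. `ccbca` → no match
G. `cccba` → no match
H. `cacaac` → no match
Total matched: 0

0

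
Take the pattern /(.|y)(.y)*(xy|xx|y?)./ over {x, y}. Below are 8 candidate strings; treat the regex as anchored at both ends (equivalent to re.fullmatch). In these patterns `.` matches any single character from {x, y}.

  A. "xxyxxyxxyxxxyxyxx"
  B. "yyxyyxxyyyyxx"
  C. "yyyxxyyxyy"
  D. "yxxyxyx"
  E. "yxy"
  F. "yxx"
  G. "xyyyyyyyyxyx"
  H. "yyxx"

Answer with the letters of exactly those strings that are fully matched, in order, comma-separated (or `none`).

A → no match
B → no match
C → no match
D → no match
E → no match
F → no match
G → match
H → no match

G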